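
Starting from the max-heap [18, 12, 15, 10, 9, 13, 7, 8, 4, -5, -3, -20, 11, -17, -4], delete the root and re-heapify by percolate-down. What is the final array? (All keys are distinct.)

remove root 18; move last element -4 to root → [-4, 12, 15, 10, 9, 13, 7, 8, 4, -5, -3, -20, 11, -17]
-4 vs larger child 15 at index 2, swap → [15, 12, -4, 10, 9, 13, 7, 8, 4, -5, -3, -20, 11, -17]
-4 vs larger child 13 at index 5, swap → [15, 12, 13, 10, 9, -4, 7, 8, 4, -5, -3, -20, 11, -17]
-4 vs larger child 11 at index 12, swap → [15, 12, 13, 10, 9, 11, 7, 8, 4, -5, -3, -20, -4, -17]

[15, 12, 13, 10, 9, 11, 7, 8, 4, -5, -3, -20, -4, -17]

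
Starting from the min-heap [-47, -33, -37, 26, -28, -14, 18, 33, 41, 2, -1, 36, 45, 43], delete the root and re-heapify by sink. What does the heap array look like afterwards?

[-37, -33, -14, 26, -28, 36, 18, 33, 41, 2, -1, 43, 45]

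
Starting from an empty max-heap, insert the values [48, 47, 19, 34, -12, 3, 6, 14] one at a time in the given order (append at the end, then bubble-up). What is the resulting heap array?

[48, 47, 19, 34, -12, 3, 6, 14]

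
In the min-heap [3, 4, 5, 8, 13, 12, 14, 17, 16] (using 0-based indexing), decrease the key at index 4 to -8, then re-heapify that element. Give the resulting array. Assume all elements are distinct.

set index 4 from 13 to -8 → [3, 4, 5, 8, -8, 12, 14, 17, 16]
-8 < parent 4 at index 1, swap → [3, -8, 5, 8, 4, 12, 14, 17, 16]
-8 < parent 3 at index 0, swap → [-8, 3, 5, 8, 4, 12, 14, 17, 16]

[-8, 3, 5, 8, 4, 12, 14, 17, 16]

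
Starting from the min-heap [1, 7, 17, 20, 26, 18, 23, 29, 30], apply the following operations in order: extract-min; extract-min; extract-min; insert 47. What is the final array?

extract-min → returns 1:
  remove root 1; move last element 30 to root → [30, 7, 17, 20, 26, 18, 23, 29]
  30 vs smaller child 7 at index 1, swap → [7, 30, 17, 20, 26, 18, 23, 29]
  30 vs smaller child 20 at index 3, swap → [7, 20, 17, 30, 26, 18, 23, 29]
  30 vs only child 29 at index 7, swap → [7, 20, 17, 29, 26, 18, 23, 30]
extract-min → returns 7:
  remove root 7; move last element 30 to root → [30, 20, 17, 29, 26, 18, 23]
  30 vs smaller child 17 at index 2, swap → [17, 20, 30, 29, 26, 18, 23]
  30 vs smaller child 18 at index 5, swap → [17, 20, 18, 29, 26, 30, 23]
extract-min → returns 17:
  remove root 17; move last element 23 to root → [23, 20, 18, 29, 26, 30]
  23 vs smaller child 18 at index 2, swap → [18, 20, 23, 29, 26, 30]
insert 47:
  append 47 at index 6 → [18, 20, 23, 29, 26, 30, 47] (no swap needed)

[18, 20, 23, 29, 26, 30, 47]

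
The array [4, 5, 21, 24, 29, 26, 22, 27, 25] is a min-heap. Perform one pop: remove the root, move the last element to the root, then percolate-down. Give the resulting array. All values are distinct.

[5, 24, 21, 25, 29, 26, 22, 27]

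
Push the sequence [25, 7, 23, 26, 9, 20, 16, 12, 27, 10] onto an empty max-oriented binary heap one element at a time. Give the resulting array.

[27, 26, 23, 25, 10, 20, 16, 7, 12, 9]

Insert 25:
  append 25 at index 0 → [25] (no swap needed)
Insert 7:
  append 7 at index 1 → [25, 7] (no swap needed)
Insert 23:
  append 23 at index 2 → [25, 7, 23] (no swap needed)
Insert 26:
  append 26 at index 3 → [25, 7, 23, 26]
  26 > parent 7 at index 1, swap → [25, 26, 23, 7]
  26 > parent 25 at index 0, swap → [26, 25, 23, 7]
Insert 9:
  append 9 at index 4 → [26, 25, 23, 7, 9] (no swap needed)
Insert 20:
  append 20 at index 5 → [26, 25, 23, 7, 9, 20] (no swap needed)
Insert 16:
  append 16 at index 6 → [26, 25, 23, 7, 9, 20, 16] (no swap needed)
Insert 12:
  append 12 at index 7 → [26, 25, 23, 7, 9, 20, 16, 12]
  12 > parent 7 at index 3, swap → [26, 25, 23, 12, 9, 20, 16, 7]
Insert 27:
  append 27 at index 8 → [26, 25, 23, 12, 9, 20, 16, 7, 27]
  27 > parent 12 at index 3, swap → [26, 25, 23, 27, 9, 20, 16, 7, 12]
  27 > parent 25 at index 1, swap → [26, 27, 23, 25, 9, 20, 16, 7, 12]
  27 > parent 26 at index 0, swap → [27, 26, 23, 25, 9, 20, 16, 7, 12]
Insert 10:
  append 10 at index 9 → [27, 26, 23, 25, 9, 20, 16, 7, 12, 10]
  10 > parent 9 at index 4, swap → [27, 26, 23, 25, 10, 20, 16, 7, 12, 9]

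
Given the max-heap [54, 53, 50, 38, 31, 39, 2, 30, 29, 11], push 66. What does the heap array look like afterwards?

append 66 at index 10 → [54, 53, 50, 38, 31, 39, 2, 30, 29, 11, 66]
66 > parent 31 at index 4, swap → [54, 53, 50, 38, 66, 39, 2, 30, 29, 11, 31]
66 > parent 53 at index 1, swap → [54, 66, 50, 38, 53, 39, 2, 30, 29, 11, 31]
66 > parent 54 at index 0, swap → [66, 54, 50, 38, 53, 39, 2, 30, 29, 11, 31]

[66, 54, 50, 38, 53, 39, 2, 30, 29, 11, 31]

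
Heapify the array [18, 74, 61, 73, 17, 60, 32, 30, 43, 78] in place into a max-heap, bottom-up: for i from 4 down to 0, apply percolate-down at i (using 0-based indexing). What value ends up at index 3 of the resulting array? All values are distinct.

73

sift down from index 4:
  17 vs only child 78 at index 9, swap → [18, 74, 61, 73, 78, 60, 32, 30, 43, 17]
sift down from index 3: already satisfies heap property
sift down from index 2: already satisfies heap property
sift down from index 1:
  74 vs larger child 78 at index 4, swap → [18, 78, 61, 73, 74, 60, 32, 30, 43, 17]
sift down from index 0:
  18 vs larger child 78 at index 1, swap → [78, 18, 61, 73, 74, 60, 32, 30, 43, 17]
  18 vs larger child 74 at index 4, swap → [78, 74, 61, 73, 18, 60, 32, 30, 43, 17]
resulting array: [78, 74, 61, 73, 18, 60, 32, 30, 43, 17]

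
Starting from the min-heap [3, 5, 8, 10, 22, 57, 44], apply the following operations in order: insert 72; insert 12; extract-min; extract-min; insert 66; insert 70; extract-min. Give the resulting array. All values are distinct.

[10, 12, 44, 66, 22, 57, 72, 70]

insert 72:
  append 72 at index 7 → [3, 5, 8, 10, 22, 57, 44, 72] (no swap needed)
insert 12:
  append 12 at index 8 → [3, 5, 8, 10, 22, 57, 44, 72, 12] (no swap needed)
extract-min → returns 3:
  remove root 3; move last element 12 to root → [12, 5, 8, 10, 22, 57, 44, 72]
  12 vs smaller child 5 at index 1, swap → [5, 12, 8, 10, 22, 57, 44, 72]
  12 vs smaller child 10 at index 3, swap → [5, 10, 8, 12, 22, 57, 44, 72]
extract-min → returns 5:
  remove root 5; move last element 72 to root → [72, 10, 8, 12, 22, 57, 44]
  72 vs smaller child 8 at index 2, swap → [8, 10, 72, 12, 22, 57, 44]
  72 vs smaller child 44 at index 6, swap → [8, 10, 44, 12, 22, 57, 72]
insert 66:
  append 66 at index 7 → [8, 10, 44, 12, 22, 57, 72, 66] (no swap needed)
insert 70:
  append 70 at index 8 → [8, 10, 44, 12, 22, 57, 72, 66, 70] (no swap needed)
extract-min → returns 8:
  remove root 8; move last element 70 to root → [70, 10, 44, 12, 22, 57, 72, 66]
  70 vs smaller child 10 at index 1, swap → [10, 70, 44, 12, 22, 57, 72, 66]
  70 vs smaller child 12 at index 3, swap → [10, 12, 44, 70, 22, 57, 72, 66]
  70 vs only child 66 at index 7, swap → [10, 12, 44, 66, 22, 57, 72, 70]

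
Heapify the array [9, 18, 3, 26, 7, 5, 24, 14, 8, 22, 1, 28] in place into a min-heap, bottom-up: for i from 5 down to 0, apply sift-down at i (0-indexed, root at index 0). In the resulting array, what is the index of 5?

5

sift down from index 5: already satisfies heap property
sift down from index 4:
  7 vs smaller child 1 at index 10, swap → [9, 18, 3, 26, 1, 5, 24, 14, 8, 22, 7, 28]
sift down from index 3:
  26 vs smaller child 8 at index 8, swap → [9, 18, 3, 8, 1, 5, 24, 14, 26, 22, 7, 28]
sift down from index 2: already satisfies heap property
sift down from index 1:
  18 vs smaller child 1 at index 4, swap → [9, 1, 3, 8, 18, 5, 24, 14, 26, 22, 7, 28]
  18 vs smaller child 7 at index 10, swap → [9, 1, 3, 8, 7, 5, 24, 14, 26, 22, 18, 28]
sift down from index 0:
  9 vs smaller child 1 at index 1, swap → [1, 9, 3, 8, 7, 5, 24, 14, 26, 22, 18, 28]
  9 vs smaller child 7 at index 4, swap → [1, 7, 3, 8, 9, 5, 24, 14, 26, 22, 18, 28]
resulting array: [1, 7, 3, 8, 9, 5, 24, 14, 26, 22, 18, 28]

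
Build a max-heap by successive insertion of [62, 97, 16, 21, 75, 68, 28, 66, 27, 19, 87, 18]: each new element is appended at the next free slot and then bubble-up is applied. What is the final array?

[97, 87, 68, 66, 75, 18, 28, 21, 27, 19, 62, 16]

Insert 62:
  append 62 at index 0 → [62] (no swap needed)
Insert 97:
  append 97 at index 1 → [62, 97]
  97 > parent 62 at index 0, swap → [97, 62]
Insert 16:
  append 16 at index 2 → [97, 62, 16] (no swap needed)
Insert 21:
  append 21 at index 3 → [97, 62, 16, 21] (no swap needed)
Insert 75:
  append 75 at index 4 → [97, 62, 16, 21, 75]
  75 > parent 62 at index 1, swap → [97, 75, 16, 21, 62]
Insert 68:
  append 68 at index 5 → [97, 75, 16, 21, 62, 68]
  68 > parent 16 at index 2, swap → [97, 75, 68, 21, 62, 16]
Insert 28:
  append 28 at index 6 → [97, 75, 68, 21, 62, 16, 28] (no swap needed)
Insert 66:
  append 66 at index 7 → [97, 75, 68, 21, 62, 16, 28, 66]
  66 > parent 21 at index 3, swap → [97, 75, 68, 66, 62, 16, 28, 21]
Insert 27:
  append 27 at index 8 → [97, 75, 68, 66, 62, 16, 28, 21, 27] (no swap needed)
Insert 19:
  append 19 at index 9 → [97, 75, 68, 66, 62, 16, 28, 21, 27, 19] (no swap needed)
Insert 87:
  append 87 at index 10 → [97, 75, 68, 66, 62, 16, 28, 21, 27, 19, 87]
  87 > parent 62 at index 4, swap → [97, 75, 68, 66, 87, 16, 28, 21, 27, 19, 62]
  87 > parent 75 at index 1, swap → [97, 87, 68, 66, 75, 16, 28, 21, 27, 19, 62]
Insert 18:
  append 18 at index 11 → [97, 87, 68, 66, 75, 16, 28, 21, 27, 19, 62, 18]
  18 > parent 16 at index 5, swap → [97, 87, 68, 66, 75, 18, 28, 21, 27, 19, 62, 16]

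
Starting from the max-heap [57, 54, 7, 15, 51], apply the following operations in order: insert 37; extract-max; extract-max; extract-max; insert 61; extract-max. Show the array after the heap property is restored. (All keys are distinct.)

[37, 15, 7]

insert 37:
  append 37 at index 5 → [57, 54, 7, 15, 51, 37]
  37 > parent 7 at index 2, swap → [57, 54, 37, 15, 51, 7]
extract-max → returns 57:
  remove root 57; move last element 7 to root → [7, 54, 37, 15, 51]
  7 vs larger child 54 at index 1, swap → [54, 7, 37, 15, 51]
  7 vs larger child 51 at index 4, swap → [54, 51, 37, 15, 7]
extract-max → returns 54:
  remove root 54; move last element 7 to root → [7, 51, 37, 15]
  7 vs larger child 51 at index 1, swap → [51, 7, 37, 15]
  7 vs only child 15 at index 3, swap → [51, 15, 37, 7]
extract-max → returns 51:
  remove root 51; move last element 7 to root → [7, 15, 37]
  7 vs larger child 37 at index 2, swap → [37, 15, 7]
insert 61:
  append 61 at index 3 → [37, 15, 7, 61]
  61 > parent 15 at index 1, swap → [37, 61, 7, 15]
  61 > parent 37 at index 0, swap → [61, 37, 7, 15]
extract-max → returns 61:
  remove root 61; move last element 15 to root → [15, 37, 7]
  15 vs larger child 37 at index 1, swap → [37, 15, 7]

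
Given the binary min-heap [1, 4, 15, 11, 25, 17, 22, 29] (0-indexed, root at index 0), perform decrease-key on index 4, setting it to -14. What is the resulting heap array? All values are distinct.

[-14, 1, 15, 11, 4, 17, 22, 29]

set index 4 from 25 to -14 → [1, 4, 15, 11, -14, 17, 22, 29]
-14 < parent 4 at index 1, swap → [1, -14, 15, 11, 4, 17, 22, 29]
-14 < parent 1 at index 0, swap → [-14, 1, 15, 11, 4, 17, 22, 29]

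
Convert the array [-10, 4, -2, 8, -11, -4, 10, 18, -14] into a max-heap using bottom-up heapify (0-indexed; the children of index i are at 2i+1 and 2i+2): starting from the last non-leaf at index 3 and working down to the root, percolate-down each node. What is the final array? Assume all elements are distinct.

sift down from index 3:
  8 vs larger child 18 at index 7, swap → [-10, 4, -2, 18, -11, -4, 10, 8, -14]
sift down from index 2:
  -2 vs larger child 10 at index 6, swap → [-10, 4, 10, 18, -11, -4, -2, 8, -14]
sift down from index 1:
  4 vs larger child 18 at index 3, swap → [-10, 18, 10, 4, -11, -4, -2, 8, -14]
  4 vs larger child 8 at index 7, swap → [-10, 18, 10, 8, -11, -4, -2, 4, -14]
sift down from index 0:
  -10 vs larger child 18 at index 1, swap → [18, -10, 10, 8, -11, -4, -2, 4, -14]
  -10 vs larger child 8 at index 3, swap → [18, 8, 10, -10, -11, -4, -2, 4, -14]
  -10 vs larger child 4 at index 7, swap → [18, 8, 10, 4, -11, -4, -2, -10, -14]

[18, 8, 10, 4, -11, -4, -2, -10, -14]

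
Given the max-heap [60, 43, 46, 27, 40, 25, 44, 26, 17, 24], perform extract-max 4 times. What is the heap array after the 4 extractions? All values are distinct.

[40, 27, 25, 24, 26, 17]

extract-max #1 returns 60:
  remove root 60; move last element 24 to root → [24, 43, 46, 27, 40, 25, 44, 26, 17]
  24 vs larger child 46 at index 2, swap → [46, 43, 24, 27, 40, 25, 44, 26, 17]
  24 vs larger child 44 at index 6, swap → [46, 43, 44, 27, 40, 25, 24, 26, 17]
extract-max #2 returns 46:
  remove root 46; move last element 17 to root → [17, 43, 44, 27, 40, 25, 24, 26]
  17 vs larger child 44 at index 2, swap → [44, 43, 17, 27, 40, 25, 24, 26]
  17 vs larger child 25 at index 5, swap → [44, 43, 25, 27, 40, 17, 24, 26]
extract-max #3 returns 44:
  remove root 44; move last element 26 to root → [26, 43, 25, 27, 40, 17, 24]
  26 vs larger child 43 at index 1, swap → [43, 26, 25, 27, 40, 17, 24]
  26 vs larger child 40 at index 4, swap → [43, 40, 25, 27, 26, 17, 24]
extract-max #4 returns 43:
  remove root 43; move last element 24 to root → [24, 40, 25, 27, 26, 17]
  24 vs larger child 40 at index 1, swap → [40, 24, 25, 27, 26, 17]
  24 vs larger child 27 at index 3, swap → [40, 27, 25, 24, 26, 17]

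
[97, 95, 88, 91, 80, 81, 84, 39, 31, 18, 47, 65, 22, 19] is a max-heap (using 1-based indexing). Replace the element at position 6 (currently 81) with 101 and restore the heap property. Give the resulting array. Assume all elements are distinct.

set index 6 from 81 to 101 → [97, 95, 88, 91, 80, 101, 84, 39, 31, 18, 47, 65, 22, 19]
101 > parent 88 at index 3, swap → [97, 95, 101, 91, 80, 88, 84, 39, 31, 18, 47, 65, 22, 19]
101 > parent 97 at index 1, swap → [101, 95, 97, 91, 80, 88, 84, 39, 31, 18, 47, 65, 22, 19]

[101, 95, 97, 91, 80, 88, 84, 39, 31, 18, 47, 65, 22, 19]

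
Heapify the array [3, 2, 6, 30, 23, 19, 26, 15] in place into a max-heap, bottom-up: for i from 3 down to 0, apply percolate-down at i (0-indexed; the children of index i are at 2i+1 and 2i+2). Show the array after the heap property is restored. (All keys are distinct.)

[30, 23, 26, 15, 3, 19, 6, 2]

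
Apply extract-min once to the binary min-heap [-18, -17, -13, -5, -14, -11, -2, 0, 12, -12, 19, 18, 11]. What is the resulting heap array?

remove root -18; move last element 11 to root → [11, -17, -13, -5, -14, -11, -2, 0, 12, -12, 19, 18]
11 vs smaller child -17 at index 1, swap → [-17, 11, -13, -5, -14, -11, -2, 0, 12, -12, 19, 18]
11 vs smaller child -14 at index 4, swap → [-17, -14, -13, -5, 11, -11, -2, 0, 12, -12, 19, 18]
11 vs smaller child -12 at index 9, swap → [-17, -14, -13, -5, -12, -11, -2, 0, 12, 11, 19, 18]

[-17, -14, -13, -5, -12, -11, -2, 0, 12, 11, 19, 18]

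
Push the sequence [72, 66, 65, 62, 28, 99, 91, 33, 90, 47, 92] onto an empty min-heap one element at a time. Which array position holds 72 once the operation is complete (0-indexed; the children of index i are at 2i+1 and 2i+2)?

7

Insert 72:
  append 72 at index 0 → [72] (no swap needed)
Insert 66:
  append 66 at index 1 → [72, 66]
  66 < parent 72 at index 0, swap → [66, 72]
Insert 65:
  append 65 at index 2 → [66, 72, 65]
  65 < parent 66 at index 0, swap → [65, 72, 66]
Insert 62:
  append 62 at index 3 → [65, 72, 66, 62]
  62 < parent 72 at index 1, swap → [65, 62, 66, 72]
  62 < parent 65 at index 0, swap → [62, 65, 66, 72]
Insert 28:
  append 28 at index 4 → [62, 65, 66, 72, 28]
  28 < parent 65 at index 1, swap → [62, 28, 66, 72, 65]
  28 < parent 62 at index 0, swap → [28, 62, 66, 72, 65]
Insert 99:
  append 99 at index 5 → [28, 62, 66, 72, 65, 99] (no swap needed)
Insert 91:
  append 91 at index 6 → [28, 62, 66, 72, 65, 99, 91] (no swap needed)
Insert 33:
  append 33 at index 7 → [28, 62, 66, 72, 65, 99, 91, 33]
  33 < parent 72 at index 3, swap → [28, 62, 66, 33, 65, 99, 91, 72]
  33 < parent 62 at index 1, swap → [28, 33, 66, 62, 65, 99, 91, 72]
Insert 90:
  append 90 at index 8 → [28, 33, 66, 62, 65, 99, 91, 72, 90] (no swap needed)
Insert 47:
  append 47 at index 9 → [28, 33, 66, 62, 65, 99, 91, 72, 90, 47]
  47 < parent 65 at index 4, swap → [28, 33, 66, 62, 47, 99, 91, 72, 90, 65]
Insert 92:
  append 92 at index 10 → [28, 33, 66, 62, 47, 99, 91, 72, 90, 65, 92] (no swap needed)
resulting array: [28, 33, 66, 62, 47, 99, 91, 72, 90, 65, 92]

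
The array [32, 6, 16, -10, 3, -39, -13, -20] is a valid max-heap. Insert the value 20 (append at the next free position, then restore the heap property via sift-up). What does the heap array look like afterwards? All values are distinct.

append 20 at index 8 → [32, 6, 16, -10, 3, -39, -13, -20, 20]
20 > parent -10 at index 3, swap → [32, 6, 16, 20, 3, -39, -13, -20, -10]
20 > parent 6 at index 1, swap → [32, 20, 16, 6, 3, -39, -13, -20, -10]

[32, 20, 16, 6, 3, -39, -13, -20, -10]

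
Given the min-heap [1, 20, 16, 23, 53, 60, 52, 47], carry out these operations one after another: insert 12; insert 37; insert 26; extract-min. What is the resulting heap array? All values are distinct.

insert 12:
  append 12 at index 8 → [1, 20, 16, 23, 53, 60, 52, 47, 12]
  12 < parent 23 at index 3, swap → [1, 20, 16, 12, 53, 60, 52, 47, 23]
  12 < parent 20 at index 1, swap → [1, 12, 16, 20, 53, 60, 52, 47, 23]
insert 37:
  append 37 at index 9 → [1, 12, 16, 20, 53, 60, 52, 47, 23, 37]
  37 < parent 53 at index 4, swap → [1, 12, 16, 20, 37, 60, 52, 47, 23, 53]
insert 26:
  append 26 at index 10 → [1, 12, 16, 20, 37, 60, 52, 47, 23, 53, 26]
  26 < parent 37 at index 4, swap → [1, 12, 16, 20, 26, 60, 52, 47, 23, 53, 37]
extract-min → returns 1:
  remove root 1; move last element 37 to root → [37, 12, 16, 20, 26, 60, 52, 47, 23, 53]
  37 vs smaller child 12 at index 1, swap → [12, 37, 16, 20, 26, 60, 52, 47, 23, 53]
  37 vs smaller child 20 at index 3, swap → [12, 20, 16, 37, 26, 60, 52, 47, 23, 53]
  37 vs smaller child 23 at index 8, swap → [12, 20, 16, 23, 26, 60, 52, 47, 37, 53]

[12, 20, 16, 23, 26, 60, 52, 47, 37, 53]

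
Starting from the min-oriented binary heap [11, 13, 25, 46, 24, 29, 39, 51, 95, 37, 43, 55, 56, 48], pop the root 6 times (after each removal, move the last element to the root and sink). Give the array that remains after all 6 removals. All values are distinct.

extract-min #1 returns 11:
  remove root 11; move last element 48 to root → [48, 13, 25, 46, 24, 29, 39, 51, 95, 37, 43, 55, 56]
  48 vs smaller child 13 at index 1, swap → [13, 48, 25, 46, 24, 29, 39, 51, 95, 37, 43, 55, 56]
  48 vs smaller child 24 at index 4, swap → [13, 24, 25, 46, 48, 29, 39, 51, 95, 37, 43, 55, 56]
  48 vs smaller child 37 at index 9, swap → [13, 24, 25, 46, 37, 29, 39, 51, 95, 48, 43, 55, 56]
extract-min #2 returns 13:
  remove root 13; move last element 56 to root → [56, 24, 25, 46, 37, 29, 39, 51, 95, 48, 43, 55]
  56 vs smaller child 24 at index 1, swap → [24, 56, 25, 46, 37, 29, 39, 51, 95, 48, 43, 55]
  56 vs smaller child 37 at index 4, swap → [24, 37, 25, 46, 56, 29, 39, 51, 95, 48, 43, 55]
  56 vs smaller child 43 at index 10, swap → [24, 37, 25, 46, 43, 29, 39, 51, 95, 48, 56, 55]
extract-min #3 returns 24:
  remove root 24; move last element 55 to root → [55, 37, 25, 46, 43, 29, 39, 51, 95, 48, 56]
  55 vs smaller child 25 at index 2, swap → [25, 37, 55, 46, 43, 29, 39, 51, 95, 48, 56]
  55 vs smaller child 29 at index 5, swap → [25, 37, 29, 46, 43, 55, 39, 51, 95, 48, 56]
extract-min #4 returns 25:
  remove root 25; move last element 56 to root → [56, 37, 29, 46, 43, 55, 39, 51, 95, 48]
  56 vs smaller child 29 at index 2, swap → [29, 37, 56, 46, 43, 55, 39, 51, 95, 48]
  56 vs smaller child 39 at index 6, swap → [29, 37, 39, 46, 43, 55, 56, 51, 95, 48]
extract-min #5 returns 29:
  remove root 29; move last element 48 to root → [48, 37, 39, 46, 43, 55, 56, 51, 95]
  48 vs smaller child 37 at index 1, swap → [37, 48, 39, 46, 43, 55, 56, 51, 95]
  48 vs smaller child 43 at index 4, swap → [37, 43, 39, 46, 48, 55, 56, 51, 95]
extract-min #6 returns 37:
  remove root 37; move last element 95 to root → [95, 43, 39, 46, 48, 55, 56, 51]
  95 vs smaller child 39 at index 2, swap → [39, 43, 95, 46, 48, 55, 56, 51]
  95 vs smaller child 55 at index 5, swap → [39, 43, 55, 46, 48, 95, 56, 51]

[39, 43, 55, 46, 48, 95, 56, 51]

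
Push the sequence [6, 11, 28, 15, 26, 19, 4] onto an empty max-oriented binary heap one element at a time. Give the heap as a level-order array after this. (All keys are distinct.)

[28, 26, 19, 6, 15, 11, 4]

Insert 6:
  append 6 at index 0 → [6] (no swap needed)
Insert 11:
  append 11 at index 1 → [6, 11]
  11 > parent 6 at index 0, swap → [11, 6]
Insert 28:
  append 28 at index 2 → [11, 6, 28]
  28 > parent 11 at index 0, swap → [28, 6, 11]
Insert 15:
  append 15 at index 3 → [28, 6, 11, 15]
  15 > parent 6 at index 1, swap → [28, 15, 11, 6]
Insert 26:
  append 26 at index 4 → [28, 15, 11, 6, 26]
  26 > parent 15 at index 1, swap → [28, 26, 11, 6, 15]
Insert 19:
  append 19 at index 5 → [28, 26, 11, 6, 15, 19]
  19 > parent 11 at index 2, swap → [28, 26, 19, 6, 15, 11]
Insert 4:
  append 4 at index 6 → [28, 26, 19, 6, 15, 11, 4] (no swap needed)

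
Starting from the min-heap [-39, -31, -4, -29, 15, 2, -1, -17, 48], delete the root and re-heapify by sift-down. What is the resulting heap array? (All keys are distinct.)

remove root -39; move last element 48 to root → [48, -31, -4, -29, 15, 2, -1, -17]
48 vs smaller child -31 at index 1, swap → [-31, 48, -4, -29, 15, 2, -1, -17]
48 vs smaller child -29 at index 3, swap → [-31, -29, -4, 48, 15, 2, -1, -17]
48 vs only child -17 at index 7, swap → [-31, -29, -4, -17, 15, 2, -1, 48]

[-31, -29, -4, -17, 15, 2, -1, 48]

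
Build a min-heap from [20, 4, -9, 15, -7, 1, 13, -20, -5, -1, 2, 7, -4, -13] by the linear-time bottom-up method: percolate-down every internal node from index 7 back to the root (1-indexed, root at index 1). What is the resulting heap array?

[-20, -7, -13, -5, -1, -4, -9, 15, 4, 20, 2, 7, 1, 13]

sift down from index 7:
  13 vs only child -13 at index 14, swap → [20, 4, -9, 15, -7, 1, -13, -20, -5, -1, 2, 7, -4, 13]
sift down from index 6:
  1 vs smaller child -4 at index 13, swap → [20, 4, -9, 15, -7, -4, -13, -20, -5, -1, 2, 7, 1, 13]
sift down from index 5: already satisfies heap property
sift down from index 4:
  15 vs smaller child -20 at index 8, swap → [20, 4, -9, -20, -7, -4, -13, 15, -5, -1, 2, 7, 1, 13]
sift down from index 3:
  -9 vs smaller child -13 at index 7, swap → [20, 4, -13, -20, -7, -4, -9, 15, -5, -1, 2, 7, 1, 13]
sift down from index 2:
  4 vs smaller child -20 at index 4, swap → [20, -20, -13, 4, -7, -4, -9, 15, -5, -1, 2, 7, 1, 13]
  4 vs smaller child -5 at index 9, swap → [20, -20, -13, -5, -7, -4, -9, 15, 4, -1, 2, 7, 1, 13]
sift down from index 1:
  20 vs smaller child -20 at index 2, swap → [-20, 20, -13, -5, -7, -4, -9, 15, 4, -1, 2, 7, 1, 13]
  20 vs smaller child -7 at index 5, swap → [-20, -7, -13, -5, 20, -4, -9, 15, 4, -1, 2, 7, 1, 13]
  20 vs smaller child -1 at index 10, swap → [-20, -7, -13, -5, -1, -4, -9, 15, 4, 20, 2, 7, 1, 13]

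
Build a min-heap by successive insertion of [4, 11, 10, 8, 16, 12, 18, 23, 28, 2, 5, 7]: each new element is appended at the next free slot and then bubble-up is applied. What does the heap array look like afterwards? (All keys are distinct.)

[2, 4, 7, 11, 5, 10, 18, 23, 28, 16, 8, 12]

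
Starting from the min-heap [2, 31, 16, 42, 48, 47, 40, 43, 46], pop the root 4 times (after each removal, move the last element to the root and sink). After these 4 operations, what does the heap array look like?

extract-min #1 returns 2:
  remove root 2; move last element 46 to root → [46, 31, 16, 42, 48, 47, 40, 43]
  46 vs smaller child 16 at index 2, swap → [16, 31, 46, 42, 48, 47, 40, 43]
  46 vs smaller child 40 at index 6, swap → [16, 31, 40, 42, 48, 47, 46, 43]
extract-min #2 returns 16:
  remove root 16; move last element 43 to root → [43, 31, 40, 42, 48, 47, 46]
  43 vs smaller child 31 at index 1, swap → [31, 43, 40, 42, 48, 47, 46]
  43 vs smaller child 42 at index 3, swap → [31, 42, 40, 43, 48, 47, 46]
extract-min #3 returns 31:
  remove root 31; move last element 46 to root → [46, 42, 40, 43, 48, 47]
  46 vs smaller child 40 at index 2, swap → [40, 42, 46, 43, 48, 47]
extract-min #4 returns 40:
  remove root 40; move last element 47 to root → [47, 42, 46, 43, 48]
  47 vs smaller child 42 at index 1, swap → [42, 47, 46, 43, 48]
  47 vs smaller child 43 at index 3, swap → [42, 43, 46, 47, 48]

[42, 43, 46, 47, 48]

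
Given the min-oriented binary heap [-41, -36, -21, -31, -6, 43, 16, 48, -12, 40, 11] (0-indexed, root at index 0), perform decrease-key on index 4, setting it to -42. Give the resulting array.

[-42, -41, -21, -31, -36, 43, 16, 48, -12, 40, 11]

set index 4 from -6 to -42 → [-41, -36, -21, -31, -42, 43, 16, 48, -12, 40, 11]
-42 < parent -36 at index 1, swap → [-41, -42, -21, -31, -36, 43, 16, 48, -12, 40, 11]
-42 < parent -41 at index 0, swap → [-42, -41, -21, -31, -36, 43, 16, 48, -12, 40, 11]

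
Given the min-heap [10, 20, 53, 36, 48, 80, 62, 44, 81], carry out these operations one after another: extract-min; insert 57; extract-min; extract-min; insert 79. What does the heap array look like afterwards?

[44, 48, 53, 57, 81, 80, 62, 79]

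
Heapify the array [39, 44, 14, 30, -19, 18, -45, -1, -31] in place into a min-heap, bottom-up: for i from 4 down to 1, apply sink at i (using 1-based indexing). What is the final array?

[-45, -31, 14, -1, -19, 18, 39, 44, 30]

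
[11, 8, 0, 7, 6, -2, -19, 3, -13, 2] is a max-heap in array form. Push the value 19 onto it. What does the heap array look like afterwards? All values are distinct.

[19, 11, 0, 7, 8, -2, -19, 3, -13, 2, 6]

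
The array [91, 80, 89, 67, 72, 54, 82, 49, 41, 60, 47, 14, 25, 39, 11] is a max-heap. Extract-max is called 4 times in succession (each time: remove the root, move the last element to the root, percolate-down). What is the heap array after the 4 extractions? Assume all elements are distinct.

extract-max #1 returns 91:
  remove root 91; move last element 11 to root → [11, 80, 89, 67, 72, 54, 82, 49, 41, 60, 47, 14, 25, 39]
  11 vs larger child 89 at index 2, swap → [89, 80, 11, 67, 72, 54, 82, 49, 41, 60, 47, 14, 25, 39]
  11 vs larger child 82 at index 6, swap → [89, 80, 82, 67, 72, 54, 11, 49, 41, 60, 47, 14, 25, 39]
  11 vs only child 39 at index 13, swap → [89, 80, 82, 67, 72, 54, 39, 49, 41, 60, 47, 14, 25, 11]
extract-max #2 returns 89:
  remove root 89; move last element 11 to root → [11, 80, 82, 67, 72, 54, 39, 49, 41, 60, 47, 14, 25]
  11 vs larger child 82 at index 2, swap → [82, 80, 11, 67, 72, 54, 39, 49, 41, 60, 47, 14, 25]
  11 vs larger child 54 at index 5, swap → [82, 80, 54, 67, 72, 11, 39, 49, 41, 60, 47, 14, 25]
  11 vs larger child 25 at index 12, swap → [82, 80, 54, 67, 72, 25, 39, 49, 41, 60, 47, 14, 11]
extract-max #3 returns 82:
  remove root 82; move last element 11 to root → [11, 80, 54, 67, 72, 25, 39, 49, 41, 60, 47, 14]
  11 vs larger child 80 at index 1, swap → [80, 11, 54, 67, 72, 25, 39, 49, 41, 60, 47, 14]
  11 vs larger child 72 at index 4, swap → [80, 72, 54, 67, 11, 25, 39, 49, 41, 60, 47, 14]
  11 vs larger child 60 at index 9, swap → [80, 72, 54, 67, 60, 25, 39, 49, 41, 11, 47, 14]
extract-max #4 returns 80:
  remove root 80; move last element 14 to root → [14, 72, 54, 67, 60, 25, 39, 49, 41, 11, 47]
  14 vs larger child 72 at index 1, swap → [72, 14, 54, 67, 60, 25, 39, 49, 41, 11, 47]
  14 vs larger child 67 at index 3, swap → [72, 67, 54, 14, 60, 25, 39, 49, 41, 11, 47]
  14 vs larger child 49 at index 7, swap → [72, 67, 54, 49, 60, 25, 39, 14, 41, 11, 47]

[72, 67, 54, 49, 60, 25, 39, 14, 41, 11, 47]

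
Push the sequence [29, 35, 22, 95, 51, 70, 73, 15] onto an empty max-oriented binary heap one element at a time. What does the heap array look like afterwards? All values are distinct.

[95, 51, 73, 29, 35, 22, 70, 15]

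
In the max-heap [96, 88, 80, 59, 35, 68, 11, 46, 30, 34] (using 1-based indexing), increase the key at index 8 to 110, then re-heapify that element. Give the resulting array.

set index 8 from 46 to 110 → [96, 88, 80, 59, 35, 68, 11, 110, 30, 34]
110 > parent 59 at index 4, swap → [96, 88, 80, 110, 35, 68, 11, 59, 30, 34]
110 > parent 88 at index 2, swap → [96, 110, 80, 88, 35, 68, 11, 59, 30, 34]
110 > parent 96 at index 1, swap → [110, 96, 80, 88, 35, 68, 11, 59, 30, 34]

[110, 96, 80, 88, 35, 68, 11, 59, 30, 34]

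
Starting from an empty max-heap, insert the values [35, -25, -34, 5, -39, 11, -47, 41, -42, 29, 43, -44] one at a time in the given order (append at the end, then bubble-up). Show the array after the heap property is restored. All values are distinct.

[43, 41, 11, 5, 35, -34, -47, -25, -42, -39, 29, -44]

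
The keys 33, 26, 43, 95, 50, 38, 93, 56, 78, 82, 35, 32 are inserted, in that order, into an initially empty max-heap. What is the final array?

Insert 33:
  append 33 at index 0 → [33] (no swap needed)
Insert 26:
  append 26 at index 1 → [33, 26] (no swap needed)
Insert 43:
  append 43 at index 2 → [33, 26, 43]
  43 > parent 33 at index 0, swap → [43, 26, 33]
Insert 95:
  append 95 at index 3 → [43, 26, 33, 95]
  95 > parent 26 at index 1, swap → [43, 95, 33, 26]
  95 > parent 43 at index 0, swap → [95, 43, 33, 26]
Insert 50:
  append 50 at index 4 → [95, 43, 33, 26, 50]
  50 > parent 43 at index 1, swap → [95, 50, 33, 26, 43]
Insert 38:
  append 38 at index 5 → [95, 50, 33, 26, 43, 38]
  38 > parent 33 at index 2, swap → [95, 50, 38, 26, 43, 33]
Insert 93:
  append 93 at index 6 → [95, 50, 38, 26, 43, 33, 93]
  93 > parent 38 at index 2, swap → [95, 50, 93, 26, 43, 33, 38]
Insert 56:
  append 56 at index 7 → [95, 50, 93, 26, 43, 33, 38, 56]
  56 > parent 26 at index 3, swap → [95, 50, 93, 56, 43, 33, 38, 26]
  56 > parent 50 at index 1, swap → [95, 56, 93, 50, 43, 33, 38, 26]
Insert 78:
  append 78 at index 8 → [95, 56, 93, 50, 43, 33, 38, 26, 78]
  78 > parent 50 at index 3, swap → [95, 56, 93, 78, 43, 33, 38, 26, 50]
  78 > parent 56 at index 1, swap → [95, 78, 93, 56, 43, 33, 38, 26, 50]
Insert 82:
  append 82 at index 9 → [95, 78, 93, 56, 43, 33, 38, 26, 50, 82]
  82 > parent 43 at index 4, swap → [95, 78, 93, 56, 82, 33, 38, 26, 50, 43]
  82 > parent 78 at index 1, swap → [95, 82, 93, 56, 78, 33, 38, 26, 50, 43]
Insert 35:
  append 35 at index 10 → [95, 82, 93, 56, 78, 33, 38, 26, 50, 43, 35] (no swap needed)
Insert 32:
  append 32 at index 11 → [95, 82, 93, 56, 78, 33, 38, 26, 50, 43, 35, 32] (no swap needed)

[95, 82, 93, 56, 78, 33, 38, 26, 50, 43, 35, 32]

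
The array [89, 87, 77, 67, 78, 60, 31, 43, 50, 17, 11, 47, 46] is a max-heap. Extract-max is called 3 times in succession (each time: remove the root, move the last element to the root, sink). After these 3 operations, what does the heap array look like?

[77, 67, 60, 50, 46, 11, 31, 43, 47, 17]

extract-max #1 returns 89:
  remove root 89; move last element 46 to root → [46, 87, 77, 67, 78, 60, 31, 43, 50, 17, 11, 47]
  46 vs larger child 87 at index 1, swap → [87, 46, 77, 67, 78, 60, 31, 43, 50, 17, 11, 47]
  46 vs larger child 78 at index 4, swap → [87, 78, 77, 67, 46, 60, 31, 43, 50, 17, 11, 47]
extract-max #2 returns 87:
  remove root 87; move last element 47 to root → [47, 78, 77, 67, 46, 60, 31, 43, 50, 17, 11]
  47 vs larger child 78 at index 1, swap → [78, 47, 77, 67, 46, 60, 31, 43, 50, 17, 11]
  47 vs larger child 67 at index 3, swap → [78, 67, 77, 47, 46, 60, 31, 43, 50, 17, 11]
  47 vs larger child 50 at index 8, swap → [78, 67, 77, 50, 46, 60, 31, 43, 47, 17, 11]
extract-max #3 returns 78:
  remove root 78; move last element 11 to root → [11, 67, 77, 50, 46, 60, 31, 43, 47, 17]
  11 vs larger child 77 at index 2, swap → [77, 67, 11, 50, 46, 60, 31, 43, 47, 17]
  11 vs larger child 60 at index 5, swap → [77, 67, 60, 50, 46, 11, 31, 43, 47, 17]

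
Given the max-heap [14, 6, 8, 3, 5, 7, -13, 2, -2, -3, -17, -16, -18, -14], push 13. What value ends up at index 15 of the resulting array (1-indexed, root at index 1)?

append 13 at index 15 → [14, 6, 8, 3, 5, 7, -13, 2, -2, -3, -17, -16, -18, -14, 13]
13 > parent -13 at index 7, swap → [14, 6, 8, 3, 5, 7, 13, 2, -2, -3, -17, -16, -18, -14, -13]
13 > parent 8 at index 3, swap → [14, 6, 13, 3, 5, 7, 8, 2, -2, -3, -17, -16, -18, -14, -13]
resulting array: [14, 6, 13, 3, 5, 7, 8, 2, -2, -3, -17, -16, -18, -14, -13]

-13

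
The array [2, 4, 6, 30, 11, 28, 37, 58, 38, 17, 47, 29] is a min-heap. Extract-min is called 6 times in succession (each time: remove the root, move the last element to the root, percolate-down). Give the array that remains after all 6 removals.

extract-min #1 returns 2:
  remove root 2; move last element 29 to root → [29, 4, 6, 30, 11, 28, 37, 58, 38, 17, 47]
  29 vs smaller child 4 at index 1, swap → [4, 29, 6, 30, 11, 28, 37, 58, 38, 17, 47]
  29 vs smaller child 11 at index 4, swap → [4, 11, 6, 30, 29, 28, 37, 58, 38, 17, 47]
  29 vs smaller child 17 at index 9, swap → [4, 11, 6, 30, 17, 28, 37, 58, 38, 29, 47]
extract-min #2 returns 4:
  remove root 4; move last element 47 to root → [47, 11, 6, 30, 17, 28, 37, 58, 38, 29]
  47 vs smaller child 6 at index 2, swap → [6, 11, 47, 30, 17, 28, 37, 58, 38, 29]
  47 vs smaller child 28 at index 5, swap → [6, 11, 28, 30, 17, 47, 37, 58, 38, 29]
extract-min #3 returns 6:
  remove root 6; move last element 29 to root → [29, 11, 28, 30, 17, 47, 37, 58, 38]
  29 vs smaller child 11 at index 1, swap → [11, 29, 28, 30, 17, 47, 37, 58, 38]
  29 vs smaller child 17 at index 4, swap → [11, 17, 28, 30, 29, 47, 37, 58, 38]
extract-min #4 returns 11:
  remove root 11; move last element 38 to root → [38, 17, 28, 30, 29, 47, 37, 58]
  38 vs smaller child 17 at index 1, swap → [17, 38, 28, 30, 29, 47, 37, 58]
  38 vs smaller child 29 at index 4, swap → [17, 29, 28, 30, 38, 47, 37, 58]
extract-min #5 returns 17:
  remove root 17; move last element 58 to root → [58, 29, 28, 30, 38, 47, 37]
  58 vs smaller child 28 at index 2, swap → [28, 29, 58, 30, 38, 47, 37]
  58 vs smaller child 37 at index 6, swap → [28, 29, 37, 30, 38, 47, 58]
extract-min #6 returns 28:
  remove root 28; move last element 58 to root → [58, 29, 37, 30, 38, 47]
  58 vs smaller child 29 at index 1, swap → [29, 58, 37, 30, 38, 47]
  58 vs smaller child 30 at index 3, swap → [29, 30, 37, 58, 38, 47]

[29, 30, 37, 58, 38, 47]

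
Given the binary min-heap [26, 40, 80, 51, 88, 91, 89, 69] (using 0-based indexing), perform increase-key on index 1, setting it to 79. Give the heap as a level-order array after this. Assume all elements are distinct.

set index 1 from 40 to 79 → [26, 79, 80, 51, 88, 91, 89, 69]
79 vs smaller child 51 at index 3, swap → [26, 51, 80, 79, 88, 91, 89, 69]
79 vs only child 69 at index 7, swap → [26, 51, 80, 69, 88, 91, 89, 79]

[26, 51, 80, 69, 88, 91, 89, 79]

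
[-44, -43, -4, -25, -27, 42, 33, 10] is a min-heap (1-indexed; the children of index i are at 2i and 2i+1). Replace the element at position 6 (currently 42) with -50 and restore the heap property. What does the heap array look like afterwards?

set index 6 from 42 to -50 → [-44, -43, -4, -25, -27, -50, 33, 10]
-50 < parent -4 at index 3, swap → [-44, -43, -50, -25, -27, -4, 33, 10]
-50 < parent -44 at index 1, swap → [-50, -43, -44, -25, -27, -4, 33, 10]

[-50, -43, -44, -25, -27, -4, 33, 10]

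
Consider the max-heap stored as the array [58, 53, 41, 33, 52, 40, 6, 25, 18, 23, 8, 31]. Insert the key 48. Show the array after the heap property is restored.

[58, 53, 48, 33, 52, 41, 6, 25, 18, 23, 8, 31, 40]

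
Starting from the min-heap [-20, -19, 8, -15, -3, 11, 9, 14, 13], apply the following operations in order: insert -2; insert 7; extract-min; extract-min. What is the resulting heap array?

insert -2:
  append -2 at index 9 → [-20, -19, 8, -15, -3, 11, 9, 14, 13, -2] (no swap needed)
insert 7:
  append 7 at index 10 → [-20, -19, 8, -15, -3, 11, 9, 14, 13, -2, 7] (no swap needed)
extract-min → returns -20:
  remove root -20; move last element 7 to root → [7, -19, 8, -15, -3, 11, 9, 14, 13, -2]
  7 vs smaller child -19 at index 1, swap → [-19, 7, 8, -15, -3, 11, 9, 14, 13, -2]
  7 vs smaller child -15 at index 3, swap → [-19, -15, 8, 7, -3, 11, 9, 14, 13, -2]
extract-min → returns -19:
  remove root -19; move last element -2 to root → [-2, -15, 8, 7, -3, 11, 9, 14, 13]
  -2 vs smaller child -15 at index 1, swap → [-15, -2, 8, 7, -3, 11, 9, 14, 13]
  -2 vs smaller child -3 at index 4, swap → [-15, -3, 8, 7, -2, 11, 9, 14, 13]

[-15, -3, 8, 7, -2, 11, 9, 14, 13]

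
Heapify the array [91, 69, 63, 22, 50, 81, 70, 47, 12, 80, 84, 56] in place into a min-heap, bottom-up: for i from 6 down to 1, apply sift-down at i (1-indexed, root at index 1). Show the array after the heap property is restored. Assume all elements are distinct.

sift down from index 6:
  81 vs only child 56 at index 12, swap → [91, 69, 63, 22, 50, 56, 70, 47, 12, 80, 84, 81]
sift down from index 5: already satisfies heap property
sift down from index 4:
  22 vs smaller child 12 at index 9, swap → [91, 69, 63, 12, 50, 56, 70, 47, 22, 80, 84, 81]
sift down from index 3:
  63 vs smaller child 56 at index 6, swap → [91, 69, 56, 12, 50, 63, 70, 47, 22, 80, 84, 81]
sift down from index 2:
  69 vs smaller child 12 at index 4, swap → [91, 12, 56, 69, 50, 63, 70, 47, 22, 80, 84, 81]
  69 vs smaller child 22 at index 9, swap → [91, 12, 56, 22, 50, 63, 70, 47, 69, 80, 84, 81]
sift down from index 1:
  91 vs smaller child 12 at index 2, swap → [12, 91, 56, 22, 50, 63, 70, 47, 69, 80, 84, 81]
  91 vs smaller child 22 at index 4, swap → [12, 22, 56, 91, 50, 63, 70, 47, 69, 80, 84, 81]
  91 vs smaller child 47 at index 8, swap → [12, 22, 56, 47, 50, 63, 70, 91, 69, 80, 84, 81]

[12, 22, 56, 47, 50, 63, 70, 91, 69, 80, 84, 81]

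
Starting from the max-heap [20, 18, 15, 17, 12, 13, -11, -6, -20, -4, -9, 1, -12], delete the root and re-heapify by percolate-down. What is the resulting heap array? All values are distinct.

remove root 20; move last element -12 to root → [-12, 18, 15, 17, 12, 13, -11, -6, -20, -4, -9, 1]
-12 vs larger child 18 at index 1, swap → [18, -12, 15, 17, 12, 13, -11, -6, -20, -4, -9, 1]
-12 vs larger child 17 at index 3, swap → [18, 17, 15, -12, 12, 13, -11, -6, -20, -4, -9, 1]
-12 vs larger child -6 at index 7, swap → [18, 17, 15, -6, 12, 13, -11, -12, -20, -4, -9, 1]

[18, 17, 15, -6, 12, 13, -11, -12, -20, -4, -9, 1]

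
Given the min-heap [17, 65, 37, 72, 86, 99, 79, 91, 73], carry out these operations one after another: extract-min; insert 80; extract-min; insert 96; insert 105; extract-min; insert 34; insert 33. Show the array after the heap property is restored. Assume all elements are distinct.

extract-min → returns 17:
  remove root 17; move last element 73 to root → [73, 65, 37, 72, 86, 99, 79, 91]
  73 vs smaller child 37 at index 2, swap → [37, 65, 73, 72, 86, 99, 79, 91]
insert 80:
  append 80 at index 8 → [37, 65, 73, 72, 86, 99, 79, 91, 80] (no swap needed)
extract-min → returns 37:
  remove root 37; move last element 80 to root → [80, 65, 73, 72, 86, 99, 79, 91]
  80 vs smaller child 65 at index 1, swap → [65, 80, 73, 72, 86, 99, 79, 91]
  80 vs smaller child 72 at index 3, swap → [65, 72, 73, 80, 86, 99, 79, 91]
insert 96:
  append 96 at index 8 → [65, 72, 73, 80, 86, 99, 79, 91, 96] (no swap needed)
insert 105:
  append 105 at index 9 → [65, 72, 73, 80, 86, 99, 79, 91, 96, 105] (no swap needed)
extract-min → returns 65:
  remove root 65; move last element 105 to root → [105, 72, 73, 80, 86, 99, 79, 91, 96]
  105 vs smaller child 72 at index 1, swap → [72, 105, 73, 80, 86, 99, 79, 91, 96]
  105 vs smaller child 80 at index 3, swap → [72, 80, 73, 105, 86, 99, 79, 91, 96]
  105 vs smaller child 91 at index 7, swap → [72, 80, 73, 91, 86, 99, 79, 105, 96]
insert 34:
  append 34 at index 9 → [72, 80, 73, 91, 86, 99, 79, 105, 96, 34]
  34 < parent 86 at index 4, swap → [72, 80, 73, 91, 34, 99, 79, 105, 96, 86]
  34 < parent 80 at index 1, swap → [72, 34, 73, 91, 80, 99, 79, 105, 96, 86]
  34 < parent 72 at index 0, swap → [34, 72, 73, 91, 80, 99, 79, 105, 96, 86]
insert 33:
  append 33 at index 10 → [34, 72, 73, 91, 80, 99, 79, 105, 96, 86, 33]
  33 < parent 80 at index 4, swap → [34, 72, 73, 91, 33, 99, 79, 105, 96, 86, 80]
  33 < parent 72 at index 1, swap → [34, 33, 73, 91, 72, 99, 79, 105, 96, 86, 80]
  33 < parent 34 at index 0, swap → [33, 34, 73, 91, 72, 99, 79, 105, 96, 86, 80]

[33, 34, 73, 91, 72, 99, 79, 105, 96, 86, 80]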